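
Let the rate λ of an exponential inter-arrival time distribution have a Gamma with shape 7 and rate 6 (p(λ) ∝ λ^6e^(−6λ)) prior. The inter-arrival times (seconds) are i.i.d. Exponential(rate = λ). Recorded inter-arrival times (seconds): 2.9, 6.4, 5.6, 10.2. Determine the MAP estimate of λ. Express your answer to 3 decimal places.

λ̂_MAP = 0.322

The Exponential(rate=λ) likelihood is ∝ λ^n e^(−λΣtᵢ). Here n = 4 and Σtᵢ = 2.9 + 6.4 + 5.6 + 10.2 = 25.1.
Posterior ∝ λ^6e^(−6λ) · λ^4e^(−25.1λ) = λ^10e^(−31.1λ), i.e. Gamma(11, 31.1).
Mode = (a−1)/b = 10/31.1 ≈ 0.322.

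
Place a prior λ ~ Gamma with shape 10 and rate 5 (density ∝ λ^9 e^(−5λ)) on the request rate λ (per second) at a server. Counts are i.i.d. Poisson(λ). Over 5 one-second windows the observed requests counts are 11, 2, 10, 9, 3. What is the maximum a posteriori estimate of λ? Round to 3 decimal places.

λ̂_MAP = 4.400

Σxᵢ = 11+2+10+9+3 = 35, with n = 5.
Posterior ∝ λ^9e^(−5λ) · λ^35e^(−5λ) = λ^44e^(−10λ), i.e. Gamma(shape=45, rate=10).
The mode of a Gamma(a, b) with a ≥ 1 (shape–rate) is (a−1)/b = 44/10 ≈ 4.400.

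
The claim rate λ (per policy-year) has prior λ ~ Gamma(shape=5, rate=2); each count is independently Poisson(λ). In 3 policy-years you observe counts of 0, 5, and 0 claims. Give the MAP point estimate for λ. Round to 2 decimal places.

Σxᵢ = 0+5+0 = 5, with n = 3.
Posterior ∝ λ^4e^(−2λ) · λ^5e^(−3λ) = λ^9e^(−5λ), i.e. Gamma(shape=10, rate=5).
The mode of a Gamma(a, b) with a ≥ 1 (shape–rate) is (a−1)/b = 9/5 ≈ 1.80.

λ̂_MAP = 1.80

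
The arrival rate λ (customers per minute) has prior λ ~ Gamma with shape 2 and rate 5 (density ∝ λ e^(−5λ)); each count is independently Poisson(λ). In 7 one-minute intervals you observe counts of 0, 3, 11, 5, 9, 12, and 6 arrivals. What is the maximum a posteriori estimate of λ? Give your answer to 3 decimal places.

Σxᵢ = 0+3+11+5+9+12+6 = 46, with n = 7.
Posterior ∝ λe^(−5λ) · λ^46e^(−7λ) = λ^47e^(−12λ), i.e. Gamma(shape=48, rate=12).
The mode of a Gamma(a, b) with a ≥ 1 (shape–rate) is (a−1)/b = 47/12 ≈ 3.917.

λ̂_MAP = 3.917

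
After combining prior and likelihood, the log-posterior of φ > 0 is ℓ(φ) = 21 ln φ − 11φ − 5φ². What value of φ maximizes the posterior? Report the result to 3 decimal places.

φ̂_MAP = 1.000

ℓ'(φ) = 21/φ − 11 − 10φ. Setting this to zero and multiplying by φ: 10φ² + 11φ − 21 = 0.
φ = (−11 + √(11² + 4·10·21)) / (2·10) = (−11 + √961) / 20 = (−11 + 31)/20 = 1.
ℓ''(φ) = −21/φ² − 10 < 0, confirming a maximum.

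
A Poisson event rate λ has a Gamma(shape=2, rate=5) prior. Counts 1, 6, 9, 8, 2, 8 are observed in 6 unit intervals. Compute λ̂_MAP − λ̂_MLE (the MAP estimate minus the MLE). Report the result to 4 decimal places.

MAP − MLE = -2.4848

Σxᵢ = 34. Posterior is Gamma(36, 11); MAP = (36−1)/11 = 35/11 ≈ 3.18182.
MLE = x̄ = 34/6 ≈ 5.66667.
Difference = 35/11 − 34/6 = -82/33 ≈ -2.4848.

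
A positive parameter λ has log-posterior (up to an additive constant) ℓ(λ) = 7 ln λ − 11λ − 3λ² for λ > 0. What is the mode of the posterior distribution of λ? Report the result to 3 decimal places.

λ̂_MAP = 0.500

ℓ'(λ) = 7/λ − 11 − 6λ. Setting this to zero and multiplying by λ: 6λ² + 11λ − 7 = 0.
λ = (−11 + √(11² + 4·6·7)) / (2·6) = (−11 + √289) / 12 = (−11 + 17)/12 = 1/2.
ℓ''(λ) = −7/λ² − 6 < 0, confirming a maximum.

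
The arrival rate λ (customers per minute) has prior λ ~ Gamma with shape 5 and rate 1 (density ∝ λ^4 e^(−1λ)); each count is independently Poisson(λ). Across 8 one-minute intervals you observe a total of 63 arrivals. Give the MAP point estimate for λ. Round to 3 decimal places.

Σxᵢ = 63, n = 8.
Posterior ∝ λ^4e^(−1λ) · λ^63e^(−8λ) = λ^67e^(−9λ), i.e. Gamma(shape=68, rate=9).
The mode of a Gamma(a, b) with a ≥ 1 (shape–rate) is (a−1)/b = 67/9 ≈ 7.444.

λ̂_MAP = 7.444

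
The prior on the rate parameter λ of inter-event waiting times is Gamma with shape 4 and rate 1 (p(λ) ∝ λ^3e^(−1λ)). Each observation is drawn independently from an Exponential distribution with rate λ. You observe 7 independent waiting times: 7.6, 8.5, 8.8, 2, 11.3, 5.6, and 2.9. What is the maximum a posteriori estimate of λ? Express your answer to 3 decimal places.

The Exponential(rate=λ) likelihood is ∝ λ^n e^(−λΣtᵢ). Here n = 7 and Σtᵢ = 7.6 + 8.5 + 8.8 + 2 + 11.3 + 5.6 + 2.9 = 46.7.
Posterior ∝ λ^3e^(−1λ) · λ^7e^(−46.7λ) = λ^10e^(−47.7λ), i.e. Gamma(11, 47.7).
Mode = (a−1)/b = 10/47.7 ≈ 0.210.

λ̂_MAP = 0.210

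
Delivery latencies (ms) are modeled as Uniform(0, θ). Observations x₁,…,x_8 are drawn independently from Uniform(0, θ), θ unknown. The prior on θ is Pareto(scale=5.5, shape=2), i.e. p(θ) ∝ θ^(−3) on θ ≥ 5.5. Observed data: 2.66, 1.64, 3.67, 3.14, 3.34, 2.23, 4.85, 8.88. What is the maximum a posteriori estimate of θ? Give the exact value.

The Uniform(0, θ) likelihood is θ^(−n) for θ ≥ max(xᵢ), zero otherwise. Here max(xᵢ) = 8.88.
Posterior ∝ θ^(−3) · θ^(−8) = θ^(−11) on θ ≥ max(5.5, 8.88) = 8.88.
This density is strictly decreasing in θ, so the posterior mode lies at the lower boundary of the support.

θ̂_MAP = 8.88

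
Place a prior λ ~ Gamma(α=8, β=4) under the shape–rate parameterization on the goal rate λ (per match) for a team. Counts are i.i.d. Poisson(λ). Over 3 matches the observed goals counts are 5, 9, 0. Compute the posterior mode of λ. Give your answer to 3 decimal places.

Σxᵢ = 5+9+0 = 14, with n = 3.
Posterior ∝ λ^7e^(−4λ) · λ^14e^(−3λ) = λ^21e^(−7λ), i.e. Gamma(shape=22, rate=7).
The mode of a Gamma(a, b) with a ≥ 1 (shape–rate) is (a−1)/b = 21/7 ≈ 3.000.

λ̂_MAP = 3.000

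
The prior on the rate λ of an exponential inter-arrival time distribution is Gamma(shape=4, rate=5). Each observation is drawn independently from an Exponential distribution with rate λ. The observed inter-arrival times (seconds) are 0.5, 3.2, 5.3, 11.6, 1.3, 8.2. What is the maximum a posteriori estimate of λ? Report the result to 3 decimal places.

λ̂_MAP = 0.256

The Exponential(rate=λ) likelihood is ∝ λ^n e^(−λΣtᵢ). Here n = 6 and Σtᵢ = 0.5 + 3.2 + 5.3 + 11.6 + 1.3 + 8.2 = 30.1.
Posterior ∝ λ^3e^(−5λ) · λ^6e^(−30.1λ) = λ^9e^(−35.1λ), i.e. Gamma(10, 35.1).
Mode = (a−1)/b = 9/35.1 ≈ 0.256.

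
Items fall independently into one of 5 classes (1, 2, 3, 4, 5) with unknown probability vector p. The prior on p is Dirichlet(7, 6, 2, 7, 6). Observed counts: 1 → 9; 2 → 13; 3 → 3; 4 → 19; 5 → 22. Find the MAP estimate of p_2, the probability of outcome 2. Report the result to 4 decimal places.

The posterior is Dirichlet(αᵢ + nᵢ) = Dirichlet(16, 19, 5, 26, 28).
For a Dirichlet(a₁,…,a_K) with all aᵢ > 1, the mode has j-th component (aⱼ − 1)/(Σaᵢ − K).
Here Σaᵢ = 94 and K = 5, so p_2 = (19 − 1)/(94 − 5) = 18/89 ≈ 0.2022.

MAP estimate: 0.2022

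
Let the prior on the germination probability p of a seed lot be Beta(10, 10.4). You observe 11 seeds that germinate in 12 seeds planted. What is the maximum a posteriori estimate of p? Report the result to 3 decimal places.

Prior: Beta(10, 10.4).
Data: 11 successes in 12 trials. The binomial likelihood contributes p^11(1−p)^1, so the posterior is Beta(10+11, 10.4+1) = Beta(21, 11.4).
For Beta(a, b) with a, b > 1 the mode is (a−1)/(a+b−2) = 20/30.4 ≈ 0.658.

p̂_MAP = 0.658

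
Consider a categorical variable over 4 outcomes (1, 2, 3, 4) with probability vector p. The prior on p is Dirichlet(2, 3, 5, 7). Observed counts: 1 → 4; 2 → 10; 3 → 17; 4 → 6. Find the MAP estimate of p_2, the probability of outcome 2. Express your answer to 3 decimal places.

MAP estimate: 0.240

The posterior is Dirichlet(αᵢ + nᵢ) = Dirichlet(6, 13, 22, 13).
For a Dirichlet(a₁,…,a_K) with all aᵢ > 1, the mode has j-th component (aⱼ − 1)/(Σaᵢ − K).
Here Σaᵢ = 54 and K = 4, so p_2 = (13 − 1)/(54 − 4) = 12/50 ≈ 0.240.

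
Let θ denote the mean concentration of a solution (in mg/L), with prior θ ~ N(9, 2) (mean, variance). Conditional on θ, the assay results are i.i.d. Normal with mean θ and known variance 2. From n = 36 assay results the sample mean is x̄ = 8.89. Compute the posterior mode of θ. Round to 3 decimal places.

θ̂_MAP = 8.893

n = 36, x̄ = 8.89.
For a Normal prior and Normal likelihood with known variance, the posterior is Normal; its mode equals its mean, the precision-weighted average.
Prior precision 1/σ₀² = 1/2 = 0.5; data precision n/σ² = 36/2 = 18.
θ̂ = (0.5·9 + 18·8.89) / (0.5 + 18) = 164.52/18.5 = 8226/925 ≈ 8.893.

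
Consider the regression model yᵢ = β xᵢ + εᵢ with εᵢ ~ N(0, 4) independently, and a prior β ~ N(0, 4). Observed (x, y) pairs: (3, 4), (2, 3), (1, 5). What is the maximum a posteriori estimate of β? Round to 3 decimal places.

log p(β | y) = −Σ(yᵢ − βxᵢ)²/(2·4) − β²/(2·4) + const.
Setting the derivative to zero: Σxᵢ(yᵢ − βxᵢ)/4 − β/4 = 0, so β = Σxᵢyᵢ / (Σxᵢ² + σ²/τ²).
Σxᵢyᵢ = 3·4 + 2·3 + 1·5 = 23; Σxᵢ² = 14; σ²/τ² = 1.
β̂_MAP = 23 / (14 + 1) = 23/15 ≈ 1.533.

β̂_MAP = 1.533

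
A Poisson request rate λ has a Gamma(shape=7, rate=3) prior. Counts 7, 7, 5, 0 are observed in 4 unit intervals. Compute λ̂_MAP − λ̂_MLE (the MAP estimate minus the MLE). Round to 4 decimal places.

MAP − MLE = -1.1786

Σxᵢ = 19. Posterior is Gamma(26, 7); MAP = (26−1)/7 = 25/7 ≈ 3.57143.
MLE = x̄ = 19/4 ≈ 4.75000.
Difference = 25/7 − 19/4 = -33/28 ≈ -1.1786.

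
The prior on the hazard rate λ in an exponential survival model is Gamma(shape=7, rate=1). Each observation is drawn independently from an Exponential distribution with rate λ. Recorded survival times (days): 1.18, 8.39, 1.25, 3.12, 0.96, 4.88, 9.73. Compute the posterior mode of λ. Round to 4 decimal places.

The Exponential(rate=λ) likelihood is ∝ λ^n e^(−λΣtᵢ). Here n = 7 and Σtᵢ = 1.18 + 8.39 + 1.25 + 3.12 + 0.96 + 4.88 + 9.73 = 29.51.
Posterior ∝ λ^6e^(−1λ) · λ^7e^(−29.51λ) = λ^13e^(−30.51λ), i.e. Gamma(14, 30.51).
Mode = (a−1)/b = 13/30.51 ≈ 0.4261.

λ̂_MAP = 0.4261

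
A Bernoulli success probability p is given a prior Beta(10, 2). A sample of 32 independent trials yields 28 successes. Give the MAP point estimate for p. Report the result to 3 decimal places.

Prior: Beta(10, 2).
Data: 28 successes in 32 trials. The binomial likelihood contributes p^28(1−p)^4, so the posterior is Beta(10+28, 2+4) = Beta(38, 6).
For Beta(a, b) with a, b > 1 the mode is (a−1)/(a+b−2) = 37/42 ≈ 0.881.

p̂_MAP = 0.881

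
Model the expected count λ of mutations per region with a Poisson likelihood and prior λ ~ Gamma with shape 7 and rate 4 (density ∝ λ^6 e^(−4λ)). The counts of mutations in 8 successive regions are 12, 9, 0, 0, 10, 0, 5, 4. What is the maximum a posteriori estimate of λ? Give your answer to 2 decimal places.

Σxᵢ = 12+9+0+0+10+0+5+4 = 40, with n = 8.
Posterior ∝ λ^6e^(−4λ) · λ^40e^(−8λ) = λ^46e^(−12λ), i.e. Gamma(shape=47, rate=12).
The mode of a Gamma(a, b) with a ≥ 1 (shape–rate) is (a−1)/b = 46/12 ≈ 3.83.

λ̂_MAP = 3.83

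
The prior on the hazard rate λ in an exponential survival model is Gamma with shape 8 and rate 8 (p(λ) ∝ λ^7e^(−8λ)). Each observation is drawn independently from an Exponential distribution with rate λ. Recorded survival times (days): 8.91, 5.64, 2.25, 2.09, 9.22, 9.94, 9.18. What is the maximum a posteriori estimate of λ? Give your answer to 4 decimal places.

λ̂_MAP = 0.2535

The Exponential(rate=λ) likelihood is ∝ λ^n e^(−λΣtᵢ). Here n = 7 and Σtᵢ = 8.91 + 5.64 + 2.25 + 2.09 + 9.22 + 9.94 + 9.18 = 47.23.
Posterior ∝ λ^7e^(−8λ) · λ^7e^(−47.23λ) = λ^14e^(−55.23λ), i.e. Gamma(15, 55.23).
Mode = (a−1)/b = 14/55.23 ≈ 0.2535.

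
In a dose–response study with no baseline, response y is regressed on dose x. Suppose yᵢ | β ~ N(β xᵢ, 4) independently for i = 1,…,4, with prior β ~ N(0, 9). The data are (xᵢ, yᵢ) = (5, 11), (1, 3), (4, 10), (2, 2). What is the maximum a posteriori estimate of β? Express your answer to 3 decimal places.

log p(β | y) = −Σ(yᵢ − βxᵢ)²/(2·4) − β²/(2·9) + const.
Setting the derivative to zero: Σxᵢ(yᵢ − βxᵢ)/4 − β/9 = 0, so β = Σxᵢyᵢ / (Σxᵢ² + σ²/τ²).
Σxᵢyᵢ = 5·11 + 1·3 + 4·10 + 2·2 = 102; Σxᵢ² = 46; σ²/τ² = 4/9.
β̂_MAP = 102 / (46 + 4/9) = 102/(418/9) = 459/209 ≈ 2.196.

β̂_MAP = 2.196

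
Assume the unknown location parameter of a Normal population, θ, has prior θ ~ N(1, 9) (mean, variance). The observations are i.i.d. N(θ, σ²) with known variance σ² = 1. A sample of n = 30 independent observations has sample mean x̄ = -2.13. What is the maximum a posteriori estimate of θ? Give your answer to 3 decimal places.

θ̂_MAP = -2.118

n = 30, x̄ = -2.13.
For a Normal prior and Normal likelihood with known variance, the posterior is Normal; its mode equals its mean, the precision-weighted average.
Prior precision 1/σ₀² = 1/9; data precision n/σ² = 30/1 = 30.
θ̂ = ((1/9)·1 + 30·(-2.13)) / (1/9 + 30) = (-5741/90)/(271/9) = -5741/2710 ≈ -2.118.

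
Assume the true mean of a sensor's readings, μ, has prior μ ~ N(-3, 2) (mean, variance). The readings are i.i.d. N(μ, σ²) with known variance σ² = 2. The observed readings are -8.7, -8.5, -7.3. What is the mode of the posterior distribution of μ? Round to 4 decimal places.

μ̂_MAP = -6.8750

n = 3; x̄ = ((-8.7) + (-8.5) + (-7.3))/3 = -24.5/3 = -49/6 ≈ -8.1667.
For a Normal prior and Normal likelihood with known variance, the posterior is Normal; its mode equals its mean, the precision-weighted average.
Prior precision 1/σ₀² = 1/2 = 0.5; data precision n/σ² = 3/2 = 1.5.
μ̂ = (0.5·(-3) + 1.5·(-49/6)) / (0.5 + 1.5) = (-13.75)/2 = -6.8750.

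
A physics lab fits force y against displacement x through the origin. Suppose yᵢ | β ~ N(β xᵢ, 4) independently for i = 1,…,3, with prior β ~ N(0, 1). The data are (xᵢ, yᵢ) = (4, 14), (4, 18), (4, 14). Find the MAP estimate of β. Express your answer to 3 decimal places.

β̂_MAP = 3.538

log p(β | y) = −Σ(yᵢ − βxᵢ)²/(2·4) − β²/(2·1) + const.
Setting the derivative to zero: Σxᵢ(yᵢ − βxᵢ)/4 − β/1 = 0, so β = Σxᵢyᵢ / (Σxᵢ² + σ²/τ²).
Σxᵢyᵢ = 4·14 + 4·18 + 4·14 = 184; Σxᵢ² = 48; σ²/τ² = 4.
β̂_MAP = 184 / (48 + 4) = 184/52 ≈ 3.538.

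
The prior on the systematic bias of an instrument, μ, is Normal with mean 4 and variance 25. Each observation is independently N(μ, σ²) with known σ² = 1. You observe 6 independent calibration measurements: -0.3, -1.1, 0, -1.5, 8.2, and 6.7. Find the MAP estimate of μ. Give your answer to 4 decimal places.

μ̂_MAP = 2.0132

n = 6; x̄ = ((-0.3) + (-1.1) + 0 + (-1.5) + 8.2 + 6.7)/6 = 12/6 = 2.
For a Normal prior and Normal likelihood with known variance, the posterior is Normal; its mode equals its mean, the precision-weighted average.
Prior precision 1/σ₀² = 1/25 = 0.04; data precision n/σ² = 6/1 = 6.
μ̂ = (0.04·4 + 6·2) / (0.04 + 6) = 12.16/6.04 = 304/151 ≈ 2.0132.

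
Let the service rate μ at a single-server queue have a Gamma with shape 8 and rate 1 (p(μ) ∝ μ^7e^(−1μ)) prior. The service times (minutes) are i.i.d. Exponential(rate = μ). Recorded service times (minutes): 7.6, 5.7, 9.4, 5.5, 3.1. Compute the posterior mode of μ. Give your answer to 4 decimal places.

The Exponential(rate=μ) likelihood is ∝ μ^n e^(−μΣtᵢ). Here n = 5 and Σtᵢ = 7.6 + 5.7 + 9.4 + 5.5 + 3.1 = 31.3.
Posterior ∝ μ^7e^(−1μ) · μ^5e^(−31.3μ) = μ^12e^(−32.3μ), i.e. Gamma(13, 32.3).
Mode = (a−1)/b = 12/32.3 ≈ 0.3715.

μ̂_MAP = 0.3715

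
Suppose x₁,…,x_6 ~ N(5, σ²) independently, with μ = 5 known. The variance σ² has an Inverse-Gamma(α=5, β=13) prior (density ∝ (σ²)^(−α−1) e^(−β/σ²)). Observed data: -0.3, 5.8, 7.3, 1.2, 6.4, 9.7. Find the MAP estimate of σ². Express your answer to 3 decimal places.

Sum of squared deviations about the known mean: SS = (-0.3−5)² + (5.8−5)² + (7.3−5)² + (1.2−5)² + (6.4−5)² + (9.7−5)² = 72.51.
The Normal likelihood contributes (σ²)^(−n/2) exp(−SS/(2σ²)), so the posterior is Inverse-Gamma(α + n/2, β + SS/2) = Inverse-Gamma(8, 49.255).
The mode of Inverse-Gamma(a, b) is b/(a+1) = 49.255/9 ≈ 5.473.

σ̂²_MAP = 5.473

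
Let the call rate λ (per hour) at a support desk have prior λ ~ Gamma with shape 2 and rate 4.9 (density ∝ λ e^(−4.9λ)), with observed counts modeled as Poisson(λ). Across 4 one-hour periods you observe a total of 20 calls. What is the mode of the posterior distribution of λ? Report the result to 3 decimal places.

Σxᵢ = 20, n = 4.
Posterior ∝ λe^(−4.9λ) · λ^20e^(−4λ) = λ^21e^(−8.9λ), i.e. Gamma(shape=22, rate=8.9).
The mode of a Gamma(a, b) with a ≥ 1 (shape–rate) is (a−1)/b = 21/8.9 ≈ 2.360.

λ̂_MAP = 2.360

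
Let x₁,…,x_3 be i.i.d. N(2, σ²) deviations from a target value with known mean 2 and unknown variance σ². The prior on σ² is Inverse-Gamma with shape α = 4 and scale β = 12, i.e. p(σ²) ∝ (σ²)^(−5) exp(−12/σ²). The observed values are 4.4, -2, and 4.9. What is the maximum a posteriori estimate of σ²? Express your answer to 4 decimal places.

σ̂²_MAP = 4.1669

Sum of squared deviations about the known mean: SS = (4.4−2)² + (-2−2)² + (4.9−2)² = 30.17.
The Normal likelihood contributes (σ²)^(−n/2) exp(−SS/(2σ²)), so the posterior is Inverse-Gamma(α + n/2, β + SS/2) = Inverse-Gamma(5.5, 27.085).
The mode of Inverse-Gamma(a, b) is b/(a+1) = 27.085/6.5 ≈ 4.1669.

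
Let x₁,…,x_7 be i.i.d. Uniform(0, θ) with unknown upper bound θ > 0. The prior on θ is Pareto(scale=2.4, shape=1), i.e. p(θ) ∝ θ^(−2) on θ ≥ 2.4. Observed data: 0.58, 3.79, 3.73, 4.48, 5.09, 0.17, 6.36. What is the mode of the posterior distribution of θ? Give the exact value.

The Uniform(0, θ) likelihood is θ^(−n) for θ ≥ max(xᵢ), zero otherwise. Here max(xᵢ) = 6.36.
Posterior ∝ θ^(−2) · θ^(−7) = θ^(−9) on θ ≥ max(2.4, 6.36) = 6.36.
This density is strictly decreasing in θ, so the posterior mode lies at the lower boundary of the support.

θ̂_MAP = 6.36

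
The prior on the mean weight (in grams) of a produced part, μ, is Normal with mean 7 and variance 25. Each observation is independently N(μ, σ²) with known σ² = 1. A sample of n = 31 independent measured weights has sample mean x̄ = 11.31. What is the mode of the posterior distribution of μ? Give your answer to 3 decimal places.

n = 31, x̄ = 11.31.
For a Normal prior and Normal likelihood with known variance, the posterior is Normal; its mode equals its mean, the precision-weighted average.
Prior precision 1/σ₀² = 1/25 = 0.04; data precision n/σ² = 31/1 = 31.
μ̂ = (0.04·7 + 31·11.31) / (0.04 + 31) = 350.89/31.04 = 35089/3104 ≈ 11.304.

μ̂_MAP = 11.304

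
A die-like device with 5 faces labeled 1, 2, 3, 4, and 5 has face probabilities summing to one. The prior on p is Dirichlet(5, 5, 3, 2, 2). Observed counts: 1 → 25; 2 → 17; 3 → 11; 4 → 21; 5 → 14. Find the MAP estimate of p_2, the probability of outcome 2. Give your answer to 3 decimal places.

MAP estimate: 0.210

The posterior is Dirichlet(αᵢ + nᵢ) = Dirichlet(30, 22, 14, 23, 16).
For a Dirichlet(a₁,…,a_K) with all aᵢ > 1, the mode has j-th component (aⱼ − 1)/(Σaᵢ − K).
Here Σaᵢ = 105 and K = 5, so p_2 = (22 − 1)/(105 − 5) = 21/100 ≈ 0.210.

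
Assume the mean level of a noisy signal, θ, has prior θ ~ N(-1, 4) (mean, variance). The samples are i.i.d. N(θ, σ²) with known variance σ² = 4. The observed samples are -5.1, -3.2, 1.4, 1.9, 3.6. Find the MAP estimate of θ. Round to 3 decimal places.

n = 5; x̄ = ((-5.1) + (-3.2) + 1.4 + 1.9 + 3.6)/5 = -1.4/5 = -0.28.
For a Normal prior and Normal likelihood with known variance, the posterior is Normal; its mode equals its mean, the precision-weighted average.
Prior precision 1/σ₀² = 1/4 = 0.25; data precision n/σ² = 5/4 = 1.25.
θ̂ = (0.25·(-1) + 1.25·(-0.28)) / (0.25 + 1.25) = (-0.6)/1.5 = -0.400.

θ̂_MAP = -0.400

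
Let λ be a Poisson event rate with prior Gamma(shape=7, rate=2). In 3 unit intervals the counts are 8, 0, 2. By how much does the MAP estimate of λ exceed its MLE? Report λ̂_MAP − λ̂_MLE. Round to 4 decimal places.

MAP − MLE = -0.1333

Σxᵢ = 10. Posterior is Gamma(17, 5); MAP = (17−1)/5 = 16/5 ≈ 3.20000.
MLE = x̄ = 10/3 ≈ 3.33333.
Difference = 16/5 − 10/3 = -2/15 ≈ -0.1333.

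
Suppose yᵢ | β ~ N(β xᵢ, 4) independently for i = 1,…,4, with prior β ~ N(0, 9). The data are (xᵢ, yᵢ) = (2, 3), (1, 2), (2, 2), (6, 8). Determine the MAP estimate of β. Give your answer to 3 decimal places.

log p(β | y) = −Σ(yᵢ − βxᵢ)²/(2·4) − β²/(2·9) + const.
Setting the derivative to zero: Σxᵢ(yᵢ − βxᵢ)/4 − β/9 = 0, so β = Σxᵢyᵢ / (Σxᵢ² + σ²/τ²).
Σxᵢyᵢ = 2·3 + 1·2 + 2·2 + 6·8 = 60; Σxᵢ² = 45; σ²/τ² = 4/9.
β̂_MAP = 60 / (45 + 4/9) = 60/(409/9) = 540/409 ≈ 1.320.

β̂_MAP = 1.320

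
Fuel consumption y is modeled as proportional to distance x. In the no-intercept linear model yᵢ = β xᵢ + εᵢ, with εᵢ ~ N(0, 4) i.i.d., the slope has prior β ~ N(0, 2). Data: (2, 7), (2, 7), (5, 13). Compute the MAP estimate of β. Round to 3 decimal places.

log p(β | y) = −Σ(yᵢ − βxᵢ)²/(2·4) − β²/(2·2) + const.
Setting the derivative to zero: Σxᵢ(yᵢ − βxᵢ)/4 − β/2 = 0, so β = Σxᵢyᵢ / (Σxᵢ² + σ²/τ²).
Σxᵢyᵢ = 2·7 + 2·7 + 5·13 = 93; Σxᵢ² = 33; σ²/τ² = 2.
β̂_MAP = 93 / (33 + 2) = 93/35 ≈ 2.657.

β̂_MAP = 2.657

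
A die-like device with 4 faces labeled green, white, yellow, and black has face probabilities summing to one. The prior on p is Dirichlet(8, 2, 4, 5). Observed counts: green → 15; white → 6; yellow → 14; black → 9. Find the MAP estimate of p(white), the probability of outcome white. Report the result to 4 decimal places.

The posterior is Dirichlet(αᵢ + nᵢ) = Dirichlet(23, 8, 18, 14).
For a Dirichlet(a₁,…,a_K) with all aᵢ > 1, the mode has j-th component (aⱼ − 1)/(Σaᵢ − K).
Here Σaᵢ = 63 and K = 4, so p(white) = (8 − 1)/(63 − 4) = 7/59 ≈ 0.1186.

MAP estimate of p(white) = 0.1186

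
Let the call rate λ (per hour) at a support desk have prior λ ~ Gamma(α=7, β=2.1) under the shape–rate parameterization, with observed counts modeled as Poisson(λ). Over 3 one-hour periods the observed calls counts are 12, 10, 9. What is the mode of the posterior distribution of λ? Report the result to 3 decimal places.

λ̂_MAP = 7.255

Σxᵢ = 12+10+9 = 31, with n = 3.
Posterior ∝ λ^6e^(−2.1λ) · λ^31e^(−3λ) = λ^37e^(−5.1λ), i.e. Gamma(shape=38, rate=5.1).
The mode of a Gamma(a, b) with a ≥ 1 (shape–rate) is (a−1)/b = 37/5.1 ≈ 7.255.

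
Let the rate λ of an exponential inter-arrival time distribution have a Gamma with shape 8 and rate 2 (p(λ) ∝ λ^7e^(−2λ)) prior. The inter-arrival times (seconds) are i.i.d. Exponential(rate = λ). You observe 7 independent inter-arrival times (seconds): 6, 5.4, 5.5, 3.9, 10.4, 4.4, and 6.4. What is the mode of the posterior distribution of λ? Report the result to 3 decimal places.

The Exponential(rate=λ) likelihood is ∝ λ^n e^(−λΣtᵢ). Here n = 7 and Σtᵢ = 6 + 5.4 + 5.5 + 3.9 + 10.4 + 4.4 + 6.4 = 42.
Posterior ∝ λ^7e^(−2λ) · λ^7e^(−42λ) = λ^14e^(−44λ), i.e. Gamma(15, 44).
Mode = (a−1)/b = 14/44 ≈ 0.318.

λ̂_MAP = 0.318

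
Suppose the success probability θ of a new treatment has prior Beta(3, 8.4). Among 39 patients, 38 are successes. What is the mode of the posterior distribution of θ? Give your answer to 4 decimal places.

θ̂_MAP = 0.8264

Prior: Beta(3, 8.4).
Data: 38 successes in 39 trials. The binomial likelihood contributes θ^38(1−θ)^1, so the posterior is Beta(3+38, 8.4+1) = Beta(41, 9.4).
For Beta(a, b) with a, b > 1 the mode is (a−1)/(a+b−2) = 40/48.4 ≈ 0.8264.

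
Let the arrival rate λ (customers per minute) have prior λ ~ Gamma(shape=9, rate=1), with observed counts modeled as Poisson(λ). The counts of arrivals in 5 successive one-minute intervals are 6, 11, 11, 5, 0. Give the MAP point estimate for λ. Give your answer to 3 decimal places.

λ̂_MAP = 6.833

Σxᵢ = 6+11+11+5+0 = 33, with n = 5.
Posterior ∝ λ^8e^(−1λ) · λ^33e^(−5λ) = λ^41e^(−6λ), i.e. Gamma(shape=42, rate=6).
The mode of a Gamma(a, b) with a ≥ 1 (shape–rate) is (a−1)/b = 41/6 ≈ 6.833.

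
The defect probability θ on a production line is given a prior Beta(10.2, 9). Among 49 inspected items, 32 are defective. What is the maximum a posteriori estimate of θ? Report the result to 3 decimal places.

Prior: Beta(10.2, 9).
Data: 32 successes in 49 trials. The binomial likelihood contributes θ^32(1−θ)^17, so the posterior is Beta(10.2+32, 9+17) = Beta(42.2, 26).
For Beta(a, b) with a, b > 1 the mode is (a−1)/(a+b−2) = 41.2/66.2 ≈ 0.622.

θ̂_MAP = 0.622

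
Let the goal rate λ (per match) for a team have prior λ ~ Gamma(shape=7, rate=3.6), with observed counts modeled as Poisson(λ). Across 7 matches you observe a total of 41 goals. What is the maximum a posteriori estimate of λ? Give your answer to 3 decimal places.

λ̂_MAP = 4.434

Σxᵢ = 41, n = 7.
Posterior ∝ λ^6e^(−3.6λ) · λ^41e^(−7λ) = λ^47e^(−10.6λ), i.e. Gamma(shape=48, rate=10.6).
The mode of a Gamma(a, b) with a ≥ 1 (shape–rate) is (a−1)/b = 47/10.6 ≈ 4.434.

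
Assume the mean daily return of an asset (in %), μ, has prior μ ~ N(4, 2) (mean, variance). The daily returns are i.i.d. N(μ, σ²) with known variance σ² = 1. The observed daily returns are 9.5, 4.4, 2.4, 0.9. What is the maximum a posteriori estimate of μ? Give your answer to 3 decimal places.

n = 4; x̄ = (9.5 + 4.4 + 2.4 + 0.9)/4 = 17.2/4 = 4.3.
For a Normal prior and Normal likelihood with known variance, the posterior is Normal; its mode equals its mean, the precision-weighted average.
Prior precision 1/σ₀² = 1/2 = 0.5; data precision n/σ² = 4/1 = 4.
μ̂ = (0.5·4 + 4·4.3) / (0.5 + 4) = 19.2/4.5 = 64/15 ≈ 4.267.

μ̂_MAP = 4.267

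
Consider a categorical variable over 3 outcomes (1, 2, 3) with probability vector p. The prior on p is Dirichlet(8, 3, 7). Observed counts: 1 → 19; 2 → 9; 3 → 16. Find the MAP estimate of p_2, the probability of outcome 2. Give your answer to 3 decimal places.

The posterior is Dirichlet(αᵢ + nᵢ) = Dirichlet(27, 12, 23).
For a Dirichlet(a₁,…,a_K) with all aᵢ > 1, the mode has j-th component (aⱼ − 1)/(Σaᵢ − K).
Here Σaᵢ = 62 and K = 3, so p_2 = (12 − 1)/(62 − 3) = 11/59 ≈ 0.186.

MAP estimate: 0.186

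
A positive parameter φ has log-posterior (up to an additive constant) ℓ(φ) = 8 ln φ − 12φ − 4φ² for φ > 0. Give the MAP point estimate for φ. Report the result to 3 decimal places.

φ̂_MAP = 0.500

ℓ'(φ) = 8/φ − 12 − 8φ. Setting this to zero and multiplying by φ: 8φ² + 12φ − 8 = 0.
φ = (−12 + √(12² + 4·8·8)) / (2·8) = (−12 + √400) / 16 = (−12 + 20)/16 = 1/2.
ℓ''(φ) = −8/φ² − 8 < 0, confirming a maximum.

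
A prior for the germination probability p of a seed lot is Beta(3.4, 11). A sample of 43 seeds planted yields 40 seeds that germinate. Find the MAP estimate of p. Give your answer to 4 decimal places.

p̂_MAP = 0.7653

Prior: Beta(3.4, 11).
Data: 40 successes in 43 trials. The binomial likelihood contributes p^40(1−p)^3, so the posterior is Beta(3.4+40, 11+3) = Beta(43.4, 14).
For Beta(a, b) with a, b > 1 the mode is (a−1)/(a+b−2) = 42.4/55.4 ≈ 0.7653.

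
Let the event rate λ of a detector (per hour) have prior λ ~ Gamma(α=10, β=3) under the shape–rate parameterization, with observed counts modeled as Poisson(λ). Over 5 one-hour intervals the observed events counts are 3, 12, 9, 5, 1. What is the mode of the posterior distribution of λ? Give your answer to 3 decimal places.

λ̂_MAP = 4.875

Σxᵢ = 3+12+9+5+1 = 30, with n = 5.
Posterior ∝ λ^9e^(−3λ) · λ^30e^(−5λ) = λ^39e^(−8λ), i.e. Gamma(shape=40, rate=8).
The mode of a Gamma(a, b) with a ≥ 1 (shape–rate) is (a−1)/b = 39/8 ≈ 4.875.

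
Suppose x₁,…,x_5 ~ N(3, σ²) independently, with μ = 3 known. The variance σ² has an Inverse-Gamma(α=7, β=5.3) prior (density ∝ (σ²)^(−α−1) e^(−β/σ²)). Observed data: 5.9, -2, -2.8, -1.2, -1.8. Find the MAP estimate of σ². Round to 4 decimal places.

σ̂²_MAP = 5.6348

Sum of squared deviations about the known mean: SS = (5.9−3)² + (-2−3)² + (-2.8−3)² + (-1.2−3)² + (-1.8−3)² = 107.73.
The Normal likelihood contributes (σ²)^(−n/2) exp(−SS/(2σ²)), so the posterior is Inverse-Gamma(α + n/2, β + SS/2) = Inverse-Gamma(9.5, 59.165).
The mode of Inverse-Gamma(a, b) is b/(a+1) = 59.165/10.5 ≈ 5.6348.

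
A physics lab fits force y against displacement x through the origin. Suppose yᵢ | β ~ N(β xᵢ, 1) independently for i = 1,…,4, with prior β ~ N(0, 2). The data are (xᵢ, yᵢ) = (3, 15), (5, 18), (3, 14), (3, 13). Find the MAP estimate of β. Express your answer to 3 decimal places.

log p(β | y) = −Σ(yᵢ − βxᵢ)²/(2·1) − β²/(2·2) + const.
Setting the derivative to zero: Σxᵢ(yᵢ − βxᵢ)/1 − β/2 = 0, so β = Σxᵢyᵢ / (Σxᵢ² + σ²/τ²).
Σxᵢyᵢ = 3·15 + 5·18 + 3·14 + 3·13 = 216; Σxᵢ² = 52; σ²/τ² = 0.5.
β̂_MAP = 216 / (52 + 0.5) = 216/52.5 ≈ 4.114.

β̂_MAP = 4.114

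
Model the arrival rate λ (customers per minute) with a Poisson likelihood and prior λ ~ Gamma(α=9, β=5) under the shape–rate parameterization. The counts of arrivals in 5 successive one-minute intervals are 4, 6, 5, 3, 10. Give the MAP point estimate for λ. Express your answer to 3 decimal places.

Σxᵢ = 4+6+5+3+10 = 28, with n = 5.
Posterior ∝ λ^8e^(−5λ) · λ^28e^(−5λ) = λ^36e^(−10λ), i.e. Gamma(shape=37, rate=10).
The mode of a Gamma(a, b) with a ≥ 1 (shape–rate) is (a−1)/b = 36/10 ≈ 3.600.

λ̂_MAP = 3.600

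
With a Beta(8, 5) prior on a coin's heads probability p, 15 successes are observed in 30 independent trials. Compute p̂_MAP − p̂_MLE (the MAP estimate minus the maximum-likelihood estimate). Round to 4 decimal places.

Posterior is Beta(23, 20); MAP = (23−1)/(43−2) = 22/41 ≈ 0.53659.
MLE ignores the prior: p̂_MLE = k/n = 15/30 ≈ 0.50000.
Difference = 22/41 − 15/30 = 3/82 ≈ 0.0366.

MAP − MLE = 0.0366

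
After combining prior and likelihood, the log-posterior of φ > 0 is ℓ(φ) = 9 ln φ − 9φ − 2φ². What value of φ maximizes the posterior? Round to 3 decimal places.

φ̂_MAP = 0.750

ℓ'(φ) = 9/φ − 9 − 4φ. Setting this to zero and multiplying by φ: 4φ² + 9φ − 9 = 0.
φ = (−9 + √(9² + 4·4·9)) / (2·4) = (−9 + √225) / 8 = (−9 + 15)/8 = 3/4.
ℓ''(φ) = −9/φ² − 4 < 0, confirming a maximum.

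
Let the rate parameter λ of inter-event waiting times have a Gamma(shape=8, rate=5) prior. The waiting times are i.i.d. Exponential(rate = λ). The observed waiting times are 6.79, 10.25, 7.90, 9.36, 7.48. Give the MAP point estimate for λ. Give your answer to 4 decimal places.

The Exponential(rate=λ) likelihood is ∝ λ^n e^(−λΣtᵢ). Here n = 5 and Σtᵢ = 6.79 + 10.25 + 7.90 + 9.36 + 7.48 = 41.78.
Posterior ∝ λ^7e^(−5λ) · λ^5e^(−41.78λ) = λ^12e^(−46.78λ), i.e. Gamma(13, 46.78).
Mode = (a−1)/b = 12/46.78 ≈ 0.2565.

λ̂_MAP = 0.2565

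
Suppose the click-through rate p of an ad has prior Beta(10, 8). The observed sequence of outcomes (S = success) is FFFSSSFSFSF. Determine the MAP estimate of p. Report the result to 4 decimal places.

Prior: Beta(10, 8).
Data: 5 successes in 11 trials (from the sequence). The binomial likelihood contributes p^5(1−p)^6, so the posterior is Beta(10+5, 8+6) = Beta(15, 14).
For Beta(a, b) with a, b > 1 the mode is (a−1)/(a+b−2) = 14/27 ≈ 0.5185.

p̂_MAP = 0.5185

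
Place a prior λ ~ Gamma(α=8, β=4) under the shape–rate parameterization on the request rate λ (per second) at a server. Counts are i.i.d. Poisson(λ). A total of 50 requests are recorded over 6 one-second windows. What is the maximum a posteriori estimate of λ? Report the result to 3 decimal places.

λ̂_MAP = 5.700

Σxᵢ = 50, n = 6.
Posterior ∝ λ^7e^(−4λ) · λ^50e^(−6λ) = λ^57e^(−10λ), i.e. Gamma(shape=58, rate=10).
The mode of a Gamma(a, b) with a ≥ 1 (shape–rate) is (a−1)/b = 57/10 ≈ 5.700.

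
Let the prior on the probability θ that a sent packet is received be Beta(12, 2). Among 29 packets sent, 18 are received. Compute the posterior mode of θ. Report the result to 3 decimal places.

θ̂_MAP = 0.707

Prior: Beta(12, 2).
Data: 18 successes in 29 trials. The binomial likelihood contributes θ^18(1−θ)^11, so the posterior is Beta(12+18, 2+11) = Beta(30, 13).
For Beta(a, b) with a, b > 1 the mode is (a−1)/(a+b−2) = 29/41 ≈ 0.707.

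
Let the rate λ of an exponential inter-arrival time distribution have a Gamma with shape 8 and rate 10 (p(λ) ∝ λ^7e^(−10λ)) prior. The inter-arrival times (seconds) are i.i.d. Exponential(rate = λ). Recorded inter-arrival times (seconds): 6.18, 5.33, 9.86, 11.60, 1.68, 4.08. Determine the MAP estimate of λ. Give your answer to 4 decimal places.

The Exponential(rate=λ) likelihood is ∝ λ^n e^(−λΣtᵢ). Here n = 6 and Σtᵢ = 6.18 + 5.33 + 9.86 + 11.60 + 1.68 + 4.08 = 38.73.
Posterior ∝ λ^7e^(−10λ) · λ^6e^(−38.73λ) = λ^13e^(−48.73λ), i.e. Gamma(14, 48.73).
Mode = (a−1)/b = 13/48.73 ≈ 0.2668.

λ̂_MAP = 0.2668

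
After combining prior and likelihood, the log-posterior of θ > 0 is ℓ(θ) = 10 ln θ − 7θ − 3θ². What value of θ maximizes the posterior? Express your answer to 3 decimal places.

ℓ'(θ) = 10/θ − 7 − 6θ. Setting this to zero and multiplying by θ: 6θ² + 7θ − 10 = 0.
θ = (−7 + √(7² + 4·6·10)) / (2·6) = (−7 + √289) / 12 = (−7 + 17)/12 = 5/6.
ℓ''(θ) = −10/θ² − 6 < 0, confirming a maximum.

θ̂_MAP = 0.833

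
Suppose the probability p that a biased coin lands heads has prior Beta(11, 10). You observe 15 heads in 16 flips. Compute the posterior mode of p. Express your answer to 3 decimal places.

p̂_MAP = 0.714

Prior: Beta(11, 10).
Data: 15 successes in 16 trials. The binomial likelihood contributes p^15(1−p)^1, so the posterior is Beta(11+15, 10+1) = Beta(26, 11).
For Beta(a, b) with a, b > 1 the mode is (a−1)/(a+b−2) = 25/35 ≈ 0.714.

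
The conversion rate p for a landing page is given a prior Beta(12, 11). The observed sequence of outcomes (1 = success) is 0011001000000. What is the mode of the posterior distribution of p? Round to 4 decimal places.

Prior: Beta(12, 11).
Data: 3 successes in 13 trials (from the sequence). The binomial likelihood contributes p^3(1−p)^10, so the posterior is Beta(12+3, 11+10) = Beta(15, 21).
For Beta(a, b) with a, b > 1 the mode is (a−1)/(a+b−2) = 14/34 ≈ 0.4118.

p̂_MAP = 0.4118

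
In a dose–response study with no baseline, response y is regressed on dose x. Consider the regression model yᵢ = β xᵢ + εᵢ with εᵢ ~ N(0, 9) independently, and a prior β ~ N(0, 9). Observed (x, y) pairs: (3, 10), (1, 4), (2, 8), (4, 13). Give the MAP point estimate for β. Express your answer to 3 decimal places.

β̂_MAP = 3.290

log p(β | y) = −Σ(yᵢ − βxᵢ)²/(2·9) − β²/(2·9) + const.
Setting the derivative to zero: Σxᵢ(yᵢ − βxᵢ)/9 − β/9 = 0, so β = Σxᵢyᵢ / (Σxᵢ² + σ²/τ²).
Σxᵢyᵢ = 3·10 + 1·4 + 2·8 + 4·13 = 102; Σxᵢ² = 30; σ²/τ² = 1.
β̂_MAP = 102 / (30 + 1) = 102/31 ≈ 3.290.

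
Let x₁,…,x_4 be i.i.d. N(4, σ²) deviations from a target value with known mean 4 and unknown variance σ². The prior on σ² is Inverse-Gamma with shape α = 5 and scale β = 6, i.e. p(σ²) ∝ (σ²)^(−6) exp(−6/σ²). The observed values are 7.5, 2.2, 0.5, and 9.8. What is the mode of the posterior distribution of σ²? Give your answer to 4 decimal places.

Sum of squared deviations about the known mean: SS = (7.5−4)² + (2.2−4)² + (0.5−4)² + (9.8−4)² = 61.38.
The Normal likelihood contributes (σ²)^(−n/2) exp(−SS/(2σ²)), so the posterior is Inverse-Gamma(α + n/2, β + SS/2) = Inverse-Gamma(7, 36.69).
The mode of Inverse-Gamma(a, b) is b/(a+1) = 36.69/8 ≈ 4.5863.

σ̂²_MAP = 4.5863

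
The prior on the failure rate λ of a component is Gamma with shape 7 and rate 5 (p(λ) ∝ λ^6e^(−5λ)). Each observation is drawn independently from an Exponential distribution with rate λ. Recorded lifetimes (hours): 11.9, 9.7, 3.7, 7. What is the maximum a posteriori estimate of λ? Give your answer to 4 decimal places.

λ̂_MAP = 0.2681

The Exponential(rate=λ) likelihood is ∝ λ^n e^(−λΣtᵢ). Here n = 4 and Σtᵢ = 11.9 + 9.7 + 3.7 + 7 = 32.3.
Posterior ∝ λ^6e^(−5λ) · λ^4e^(−32.3λ) = λ^10e^(−37.3λ), i.e. Gamma(11, 37.3).
Mode = (a−1)/b = 10/37.3 ≈ 0.2681.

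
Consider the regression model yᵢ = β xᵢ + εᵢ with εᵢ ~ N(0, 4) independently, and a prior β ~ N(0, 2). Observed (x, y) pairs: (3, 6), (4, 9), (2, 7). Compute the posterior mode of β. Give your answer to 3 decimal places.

β̂_MAP = 2.194

log p(β | y) = −Σ(yᵢ − βxᵢ)²/(2·4) − β²/(2·2) + const.
Setting the derivative to zero: Σxᵢ(yᵢ − βxᵢ)/4 − β/2 = 0, so β = Σxᵢyᵢ / (Σxᵢ² + σ²/τ²).
Σxᵢyᵢ = 3·6 + 4·9 + 2·7 = 68; Σxᵢ² = 29; σ²/τ² = 2.
β̂_MAP = 68 / (29 + 2) = 68/31 ≈ 2.194.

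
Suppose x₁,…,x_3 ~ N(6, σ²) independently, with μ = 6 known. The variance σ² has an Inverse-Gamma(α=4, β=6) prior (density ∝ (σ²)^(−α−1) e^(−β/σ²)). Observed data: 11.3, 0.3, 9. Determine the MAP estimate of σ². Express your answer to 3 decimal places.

Sum of squared deviations about the known mean: SS = (11.3−6)² + (0.3−6)² + (9−6)² = 69.58.
The Normal likelihood contributes (σ²)^(−n/2) exp(−SS/(2σ²)), so the posterior is Inverse-Gamma(α + n/2, β + SS/2) = Inverse-Gamma(5.5, 40.79).
The mode of Inverse-Gamma(a, b) is b/(a+1) = 40.79/6.5 ≈ 6.275.

σ̂²_MAP = 6.275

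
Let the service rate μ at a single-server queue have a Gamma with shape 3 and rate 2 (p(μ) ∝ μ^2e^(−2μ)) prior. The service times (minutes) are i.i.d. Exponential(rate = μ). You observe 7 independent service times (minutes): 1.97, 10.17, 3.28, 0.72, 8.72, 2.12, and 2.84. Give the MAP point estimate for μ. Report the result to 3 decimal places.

The Exponential(rate=μ) likelihood is ∝ μ^n e^(−μΣtᵢ). Here n = 7 and Σtᵢ = 1.97 + 10.17 + 3.28 + 0.72 + 8.72 + 2.12 + 2.84 = 29.82.
Posterior ∝ μ^2e^(−2μ) · μ^7e^(−29.82μ) = μ^9e^(−31.82μ), i.e. Gamma(10, 31.82).
Mode = (a−1)/b = 9/31.82 ≈ 0.283.

μ̂_MAP = 0.283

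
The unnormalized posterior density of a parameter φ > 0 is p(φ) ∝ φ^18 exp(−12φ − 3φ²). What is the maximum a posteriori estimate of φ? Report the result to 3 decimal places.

φ̂_MAP = 1.000

ℓ'(φ) = 18/φ − 12 − 6φ. Setting this to zero and multiplying by φ: 6φ² + 12φ − 18 = 0.
φ = (−12 + √(12² + 4·6·18)) / (2·6) = (−12 + √576) / 12 = (−12 + 24)/12 = 1.
ℓ''(φ) = −18/φ² − 6 < 0, confirming a maximum.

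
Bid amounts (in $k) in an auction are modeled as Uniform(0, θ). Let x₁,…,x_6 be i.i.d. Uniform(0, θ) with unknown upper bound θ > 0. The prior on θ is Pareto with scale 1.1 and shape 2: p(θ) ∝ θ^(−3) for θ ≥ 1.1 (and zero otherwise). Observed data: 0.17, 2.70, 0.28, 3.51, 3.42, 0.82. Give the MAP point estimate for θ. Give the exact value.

The Uniform(0, θ) likelihood is θ^(−n) for θ ≥ max(xᵢ), zero otherwise. Here max(xᵢ) = 3.51.
Posterior ∝ θ^(−3) · θ^(−6) = θ^(−9) on θ ≥ max(1.1, 3.51) = 3.51.
This density is strictly decreasing in θ, so the posterior mode lies at the lower boundary of the support.

θ̂_MAP = 3.51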